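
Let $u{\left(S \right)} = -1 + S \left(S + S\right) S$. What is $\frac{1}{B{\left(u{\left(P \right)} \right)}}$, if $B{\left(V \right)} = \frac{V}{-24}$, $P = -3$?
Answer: $\frac{24}{55} \approx 0.43636$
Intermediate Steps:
$u{\left(S \right)} = -1 + 2 S^{3}$ ($u{\left(S \right)} = -1 + S 2 S S = -1 + S 2 S^{2} = -1 + 2 S^{3}$)
$B{\left(V \right)} = - \frac{V}{24}$ ($B{\left(V \right)} = V \left(- \frac{1}{24}\right) = - \frac{V}{24}$)
$\frac{1}{B{\left(u{\left(P \right)} \right)}} = \frac{1}{\left(- \frac{1}{24}\right) \left(-1 + 2 \left(-3\right)^{3}\right)} = \frac{1}{\left(- \frac{1}{24}\right) \left(-1 + 2 \left(-27\right)\right)} = \frac{1}{\left(- \frac{1}{24}\right) \left(-1 - 54\right)} = \frac{1}{\left(- \frac{1}{24}\right) \left(-55\right)} = \frac{1}{\frac{55}{24}} = \frac{24}{55}$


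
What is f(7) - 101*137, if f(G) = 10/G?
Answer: -96849/7 ≈ -13836.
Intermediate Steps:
f(7) - 101*137 = 10/7 - 101*137 = 10*(1/7) - 13837 = 10/7 - 13837 = -96849/7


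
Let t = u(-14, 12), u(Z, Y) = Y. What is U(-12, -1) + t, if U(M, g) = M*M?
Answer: 156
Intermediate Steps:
U(M, g) = M**2
t = 12
U(-12, -1) + t = (-12)**2 + 12 = 144 + 12 = 156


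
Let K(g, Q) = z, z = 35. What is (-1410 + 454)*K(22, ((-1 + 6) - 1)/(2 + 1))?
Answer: -33460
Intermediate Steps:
K(g, Q) = 35
(-1410 + 454)*K(22, ((-1 + 6) - 1)/(2 + 1)) = (-1410 + 454)*35 = -956*35 = -33460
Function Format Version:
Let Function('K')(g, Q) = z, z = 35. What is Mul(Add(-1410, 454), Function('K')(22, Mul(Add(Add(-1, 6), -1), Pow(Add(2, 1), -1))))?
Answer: -33460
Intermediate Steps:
Function('K')(g, Q) = 35
Mul(Add(-1410, 454), Function('K')(22, Mul(Add(Add(-1, 6), -1), Pow(Add(2, 1), -1)))) = Mul(Add(-1410, 454), 35) = Mul(-956, 35) = -33460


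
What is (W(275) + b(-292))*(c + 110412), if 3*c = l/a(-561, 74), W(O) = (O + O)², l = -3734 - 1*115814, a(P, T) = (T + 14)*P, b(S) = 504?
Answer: 5118694901138/153 ≈ 3.3456e+10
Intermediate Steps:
a(P, T) = P*(14 + T) (a(P, T) = (14 + T)*P = P*(14 + T))
l = -119548 (l = -3734 - 115814 = -119548)
W(O) = 4*O² (W(O) = (2*O)² = 4*O²)
c = 247/306 (c = (-119548*(-1/(561*(14 + 74))))/3 = (-119548/((-561*88)))/3 = (-119548/(-49368))/3 = (-119548*(-1/49368))/3 = (⅓)*(247/102) = 247/306 ≈ 0.80719)
(W(275) + b(-292))*(c + 110412) = (4*275² + 504)*(247/306 + 110412) = (4*75625 + 504)*(33786319/306) = (302500 + 504)*(33786319/306) = 303004*(33786319/306) = 5118694901138/153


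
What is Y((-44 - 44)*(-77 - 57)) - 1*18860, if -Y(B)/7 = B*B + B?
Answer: -973460252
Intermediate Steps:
Y(B) = -7*B - 7*B² (Y(B) = -7*(B*B + B) = -7*(B² + B) = -7*(B + B²) = -7*B - 7*B²)
Y((-44 - 44)*(-77 - 57)) - 1*18860 = -7*(-44 - 44)*(-77 - 57)*(1 + (-44 - 44)*(-77 - 57)) - 1*18860 = -7*(-88*(-134))*(1 - 88*(-134)) - 18860 = -7*11792*(1 + 11792) - 18860 = -7*11792*11793 - 18860 = -973441392 - 18860 = -973460252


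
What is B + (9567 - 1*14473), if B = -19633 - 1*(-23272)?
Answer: -1267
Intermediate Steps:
B = 3639 (B = -19633 + 23272 = 3639)
B + (9567 - 1*14473) = 3639 + (9567 - 1*14473) = 3639 + (9567 - 14473) = 3639 - 4906 = -1267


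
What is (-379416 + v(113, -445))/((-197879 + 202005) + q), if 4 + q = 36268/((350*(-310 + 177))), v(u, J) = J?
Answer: -8841264775/95921416 ≈ -92.172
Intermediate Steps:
q = -111234/23275 (q = -4 + 36268/((350*(-310 + 177))) = -4 + 36268/((350*(-133))) = -4 + 36268/(-46550) = -4 + 36268*(-1/46550) = -4 - 18134/23275 = -111234/23275 ≈ -4.7791)
(-379416 + v(113, -445))/((-197879 + 202005) + q) = (-379416 - 445)/((-197879 + 202005) - 111234/23275) = -379861/(4126 - 111234/23275) = -379861/95921416/23275 = -379861*23275/95921416 = -8841264775/95921416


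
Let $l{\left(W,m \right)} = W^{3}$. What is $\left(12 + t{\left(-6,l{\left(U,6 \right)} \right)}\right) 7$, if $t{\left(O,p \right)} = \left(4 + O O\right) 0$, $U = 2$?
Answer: $84$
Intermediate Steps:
$t{\left(O,p \right)} = 0$ ($t{\left(O,p \right)} = \left(4 + O^{2}\right) 0 = 0$)
$\left(12 + t{\left(-6,l{\left(U,6 \right)} \right)}\right) 7 = \left(12 + 0\right) 7 = 12 \cdot 7 = 84$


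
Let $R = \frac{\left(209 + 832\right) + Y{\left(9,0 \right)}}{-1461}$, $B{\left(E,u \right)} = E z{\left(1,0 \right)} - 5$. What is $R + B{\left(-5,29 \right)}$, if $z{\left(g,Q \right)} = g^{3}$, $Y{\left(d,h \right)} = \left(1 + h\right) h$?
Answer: $- \frac{5217}{487} \approx -10.713$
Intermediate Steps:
$Y{\left(d,h \right)} = h \left(1 + h\right)$
$B{\left(E,u \right)} = -5 + E$ ($B{\left(E,u \right)} = E 1^{3} - 5 = E 1 - 5 = E - 5 = -5 + E$)
$R = - \frac{347}{487}$ ($R = \frac{\left(209 + 832\right) + 0 \left(1 + 0\right)}{-1461} = \left(1041 + 0 \cdot 1\right) \left(- \frac{1}{1461}\right) = \left(1041 + 0\right) \left(- \frac{1}{1461}\right) = 1041 \left(- \frac{1}{1461}\right) = - \frac{347}{487} \approx -0.71253$)
$R + B{\left(-5,29 \right)} = - \frac{347}{487} - 10 = - \frac{5217}{487}$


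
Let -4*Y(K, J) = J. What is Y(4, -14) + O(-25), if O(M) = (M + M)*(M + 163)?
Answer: -13793/2 ≈ -6896.5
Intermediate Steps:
O(M) = 2*M*(163 + M) (O(M) = (2*M)*(163 + M) = 2*M*(163 + M))
Y(K, J) = -J/4
Y(4, -14) + O(-25) = -1/4*(-14) + 2*(-25)*(163 - 25) = 7/2 + 2*(-25)*138 = 7/2 - 6900 = -13793/2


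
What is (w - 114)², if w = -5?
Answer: 14161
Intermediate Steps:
(w - 114)² = (-5 - 114)² = (-119)² = 14161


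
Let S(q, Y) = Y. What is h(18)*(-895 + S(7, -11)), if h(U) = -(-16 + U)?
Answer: 1812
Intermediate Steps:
h(U) = 16 - U
h(18)*(-895 + S(7, -11)) = (16 - 1*18)*(-895 - 11) = (16 - 18)*(-906) = -2*(-906) = 1812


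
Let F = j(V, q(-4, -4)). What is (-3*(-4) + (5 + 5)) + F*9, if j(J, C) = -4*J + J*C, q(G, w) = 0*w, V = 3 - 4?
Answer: 58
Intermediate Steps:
V = -1
q(G, w) = 0
j(J, C) = -4*J + C*J
F = 4 (F = -(-4 + 0) = -1*(-4) = 4)
(-3*(-4) + (5 + 5)) + F*9 = (-3*(-4) + (5 + 5)) + 4*9 = (12 + 10) + 36 = 22 + 36 = 58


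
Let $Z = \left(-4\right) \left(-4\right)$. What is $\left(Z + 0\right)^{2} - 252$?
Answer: $4$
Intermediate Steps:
$Z = 16$
$\left(Z + 0\right)^{2} - 252 = \left(16 + 0\right)^{2} - 252 = 16^{2} - 252 = 256 - 252 = 4$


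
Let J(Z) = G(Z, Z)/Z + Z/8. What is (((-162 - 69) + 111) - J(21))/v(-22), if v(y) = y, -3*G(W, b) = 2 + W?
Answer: 61619/11088 ≈ 5.5573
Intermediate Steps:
G(W, b) = -⅔ - W/3 (G(W, b) = -(2 + W)/3 = -⅔ - W/3)
J(Z) = Z/8 + (-⅔ - Z/3)/Z (J(Z) = (-⅔ - Z/3)/Z + Z/8 = Z/8 + (-⅔ - Z/3)/Z)
(((-162 - 69) + 111) - J(21))/v(-22) = (((-162 - 69) + 111) - (-⅓ - ⅔/21 + (⅛)*21))/(-22) = ((-231 + 111) - (-⅓ - ⅔*1/21 + 21/8))*(-1/22) = (-120 - (-⅓ - 2/63 + 21/8))*(-1/22) = (-120 - 1*1139/504)*(-1/22) = (-120 - 1139/504)*(-1/22) = -61619/504*(-1/22) = 61619/11088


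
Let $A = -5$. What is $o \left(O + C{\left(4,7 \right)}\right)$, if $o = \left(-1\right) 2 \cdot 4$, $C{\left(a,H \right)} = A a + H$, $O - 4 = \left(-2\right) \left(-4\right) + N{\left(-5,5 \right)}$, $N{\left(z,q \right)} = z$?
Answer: $48$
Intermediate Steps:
$O = 7$ ($O = 4 - -3 = 4 + \left(8 - 5\right) = 4 + 3 = 7$)
$C{\left(a,H \right)} = H - 5 a$ ($C{\left(a,H \right)} = - 5 a + H = H - 5 a$)
$o = -8$ ($o = \left(-2\right) 4 = -8$)
$o \left(O + C{\left(4,7 \right)}\right) = - 8 \left(7 + \left(7 - 20\right)\right) = - 8 \left(7 - 13\right) = \left(-8\right) \left(-6\right) = 48$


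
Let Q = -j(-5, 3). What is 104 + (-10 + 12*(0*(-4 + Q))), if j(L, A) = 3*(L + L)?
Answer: 94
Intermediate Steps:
j(L, A) = 6*L (j(L, A) = 3*(2*L) = 6*L)
Q = 30 (Q = -6*(-5) = -1*(-30) = 30)
104 + (-10 + 12*(0*(-4 + Q))) = 104 + (-10 + 12*(0*(-4 + 30))) = 104 + (-10 + 12*(0*26)) = 104 + (-10 + 12*0) = 104 + (-10 + 0) = 104 - 10 = 94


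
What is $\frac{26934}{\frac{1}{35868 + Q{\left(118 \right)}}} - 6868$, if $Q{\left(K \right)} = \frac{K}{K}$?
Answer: $966088778$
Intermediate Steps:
$Q{\left(K \right)} = 1$
$\frac{26934}{\frac{1}{35868 + Q{\left(118 \right)}}} - 6868 = \frac{26934}{\frac{1}{35868 + 1}} - 6868 = \frac{26934}{\frac{1}{35869}} - 6868 = 26934 \frac{1}{\frac{1}{35869}} - 6868 = 26934 \cdot 35869 - 6868 = 966095646 - 6868 = 966088778$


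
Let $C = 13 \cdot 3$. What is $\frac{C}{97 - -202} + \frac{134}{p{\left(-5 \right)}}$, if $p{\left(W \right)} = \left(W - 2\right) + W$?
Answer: $- \frac{1523}{138} \approx -11.036$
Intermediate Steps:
$p{\left(W \right)} = -2 + 2 W$ ($p{\left(W \right)} = \left(-2 + W\right) + W = -2 + 2 W$)
$C = 39$
$\frac{C}{97 - -202} + \frac{134}{p{\left(-5 \right)}} = \frac{39}{97 - -202} + \frac{134}{-2 + 2 \left(-5\right)} = \frac{39}{97 + 202} + \frac{134}{-2 - 10} = \frac{39}{299} + \frac{134}{-12} = 39 \cdot \frac{1}{299} + 134 \left(- \frac{1}{12}\right) = \frac{3}{23} - \frac{67}{6} = - \frac{1523}{138}$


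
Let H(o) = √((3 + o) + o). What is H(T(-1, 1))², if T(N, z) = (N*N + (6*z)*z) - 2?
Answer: 13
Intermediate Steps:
T(N, z) = -2 + N² + 6*z² (T(N, z) = (N² + 6*z²) - 2 = -2 + N² + 6*z²)
H(o) = √(3 + 2*o)
H(T(-1, 1))² = (√(3 + 2*(-2 + (-1)² + 6*1²)))² = (√(3 + 2*(-2 + 1 + 6*1)))² = (√(3 + 2*(-2 + 1 + 6)))² = (√(3 + 2*5))² = (√(3 + 10))² = (√13)² = 13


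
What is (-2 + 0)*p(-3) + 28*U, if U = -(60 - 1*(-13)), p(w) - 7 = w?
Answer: -2052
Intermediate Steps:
p(w) = 7 + w
U = -73 (U = -(60 + 13) = -1*73 = -73)
(-2 + 0)*p(-3) + 28*U = (-2 + 0)*(7 - 3) + 28*(-73) = -2*4 - 2044 = -8 - 2044 = -2052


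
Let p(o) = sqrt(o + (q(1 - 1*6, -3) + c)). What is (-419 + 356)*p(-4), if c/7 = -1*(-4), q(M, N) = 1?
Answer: -315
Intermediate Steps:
c = 28 (c = 7*(-1*(-4)) = 7*4 = 28)
p(o) = sqrt(29 + o) (p(o) = sqrt(o + (1 + 28)) = sqrt(o + 29) = sqrt(29 + o))
(-419 + 356)*p(-4) = (-419 + 356)*sqrt(29 - 4) = -63*sqrt(25) = -63*5 = -315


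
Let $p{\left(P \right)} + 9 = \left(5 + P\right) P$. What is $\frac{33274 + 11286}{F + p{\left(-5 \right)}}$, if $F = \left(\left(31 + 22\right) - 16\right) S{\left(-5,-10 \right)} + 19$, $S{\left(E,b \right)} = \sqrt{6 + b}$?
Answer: $\frac{55700}{697} - \frac{412180 i}{697} \approx 79.914 - 591.36 i$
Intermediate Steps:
$p{\left(P \right)} = -9 + P \left(5 + P\right)$ ($p{\left(P \right)} = -9 + \left(5 + P\right) P = -9 + P \left(5 + P\right)$)
$F = 19 + 74 i$ ($F = \left(\left(31 + 22\right) - 16\right) \sqrt{6 - 10} + 19 = \left(53 - 16\right) \sqrt{-4} + 19 = 37 \cdot 2 i + 19 = 74 i + 19 = 19 + 74 i \approx 19.0 + 74.0 i$)
$\frac{33274 + 11286}{F + p{\left(-5 \right)}} = \frac{33274 + 11286}{\left(19 + 74 i\right) + \left(-9 + \left(-5\right)^{2} + 5 \left(-5\right)\right)} = \frac{44560}{\left(19 + 74 i\right) - 9} = \frac{44560}{10 + 74 i} = 44560 \frac{10 - 74 i}{5576} = \frac{5570 \left(10 - 74 i\right)}{697}$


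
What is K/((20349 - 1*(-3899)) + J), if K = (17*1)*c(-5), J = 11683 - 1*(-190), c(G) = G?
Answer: -85/36121 ≈ -0.0023532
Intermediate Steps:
J = 11873 (J = 11683 + 190 = 11873)
K = -85 (K = (17*1)*(-5) = 17*(-5) = -85)
K/((20349 - 1*(-3899)) + J) = -85/((20349 - 1*(-3899)) + 11873) = -85/((20349 + 3899) + 11873) = -85/(24248 + 11873) = -85/36121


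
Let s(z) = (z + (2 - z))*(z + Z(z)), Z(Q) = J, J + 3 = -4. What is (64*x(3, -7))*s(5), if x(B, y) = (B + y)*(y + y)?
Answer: -14336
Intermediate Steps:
J = -7 (J = -3 - 4 = -7)
Z(Q) = -7
x(B, y) = 2*y*(B + y) (x(B, y) = (B + y)*(2*y) = 2*y*(B + y))
s(z) = -14 + 2*z (s(z) = (z + (2 - z))*(z - 7) = 2*(-7 + z) = -14 + 2*z)
(64*x(3, -7))*s(5) = (64*(2*(-7)*(3 - 7)))*(-14 + 2*5) = (64*(2*(-7)*(-4)))*(-14 + 10) = (64*56)*(-4) = 3584*(-4) = -14336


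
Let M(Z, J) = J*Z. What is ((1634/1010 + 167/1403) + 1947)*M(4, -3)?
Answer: -16568511492/708515 ≈ -23385.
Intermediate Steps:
((1634/1010 + 167/1403) + 1947)*M(4, -3) = ((1634/1010 + 167/1403) + 1947)*(-3*4) = ((1634*(1/1010) + 167*(1/1403)) + 1947)*(-12) = ((817/505 + 167/1403) + 1947)*(-12) = (1230586/708515 + 1947)*(-12) = (1380709291/708515)*(-12) = -16568511492/708515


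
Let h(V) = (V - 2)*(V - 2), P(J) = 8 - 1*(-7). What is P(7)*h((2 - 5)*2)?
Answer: 960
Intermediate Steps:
P(J) = 15 (P(J) = 8 + 7 = 15)
h(V) = (-2 + V)**2 (h(V) = (-2 + V)*(-2 + V) = (-2 + V)**2)
P(7)*h((2 - 5)*2) = 15*(-2 + (2 - 5)*2)**2 = 15*(-2 - 3*2)**2 = 15*(-2 - 6)**2 = 15*(-8)**2 = 15*64 = 960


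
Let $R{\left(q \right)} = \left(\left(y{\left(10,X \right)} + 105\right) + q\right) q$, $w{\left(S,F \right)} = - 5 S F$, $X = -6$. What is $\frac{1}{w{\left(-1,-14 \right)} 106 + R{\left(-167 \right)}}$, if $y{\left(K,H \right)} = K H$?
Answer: $\frac{1}{12954} \approx 7.7196 \cdot 10^{-5}$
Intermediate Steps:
$y{\left(K,H \right)} = H K$
$w{\left(S,F \right)} = - 5 F S$
$R{\left(q \right)} = q \left(45 + q\right)$ ($R{\left(q \right)} = \left(\left(\left(-6\right) 10 + 105\right) + q\right) q = \left(\left(-60 + 105\right) + q\right) q = \left(45 + q\right) q = q \left(45 + q\right)$)
$\frac{1}{w{\left(-1,-14 \right)} 106 + R{\left(-167 \right)}} = \frac{1}{\left(-5\right) \left(-14\right) \left(-1\right) 106 - 167 \left(45 - 167\right)} = \frac{1}{\left(-70\right) 106 - -20374} = \frac{1}{-7420 + 20374} = \frac{1}{12954}$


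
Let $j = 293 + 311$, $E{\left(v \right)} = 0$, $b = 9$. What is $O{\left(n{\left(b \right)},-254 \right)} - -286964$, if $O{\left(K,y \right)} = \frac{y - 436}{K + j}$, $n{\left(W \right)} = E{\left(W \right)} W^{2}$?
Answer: $\frac{86662783}{302} \approx 2.8696 \cdot 10^{5}$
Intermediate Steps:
$n{\left(W \right)} = 0$ ($n{\left(W \right)} = 0 W^{2} = 0$)
$j = 604$
$O{\left(K,y \right)} = \frac{-436 + y}{604 + K}$ ($O{\left(K,y \right)} = \frac{y - 436}{K + 604} = \frac{-436 + y}{604 + K}$)
$O{\left(n{\left(b \right)},-254 \right)} - -286964 = \frac{-436 - 254}{604 + 0} - -286964 = \frac{1}{604} \left(-690\right) + 286964 = - \frac{345}{302} + 286964 = \frac{86662783}{302}$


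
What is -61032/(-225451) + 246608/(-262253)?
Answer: -39592195112/59125201103 ≈ -0.66963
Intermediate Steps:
-61032/(-225451) + 246608/(-262253) = -61032*(-1/225451) + 246608*(-1/262253) = 61032/225451 - 246608/262253 = -39592195112/59125201103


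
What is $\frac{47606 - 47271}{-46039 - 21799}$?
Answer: $- \frac{335}{67838} \approx -0.0049382$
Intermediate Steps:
$\frac{47606 - 47271}{-46039 - 21799} = \frac{335}{-67838} = 335 \left(- \frac{1}{67838}\right) = - \frac{335}{67838}$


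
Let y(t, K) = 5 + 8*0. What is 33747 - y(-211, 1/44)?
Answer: 33742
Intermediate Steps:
y(t, K) = 5 (y(t, K) = 5 + 0 = 5)
33747 - y(-211, 1/44) = 33747 - 1*5 = 33747 - 5 = 33742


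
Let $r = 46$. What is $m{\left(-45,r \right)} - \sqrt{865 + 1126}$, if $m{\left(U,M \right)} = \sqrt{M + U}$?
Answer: $1 - \sqrt{1991} \approx -43.621$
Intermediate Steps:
$m{\left(-45,r \right)} - \sqrt{865 + 1126} = \sqrt{46 - 45} - \sqrt{865 + 1126} = \sqrt{1} - \sqrt{1991} = 1 - \sqrt{1991}$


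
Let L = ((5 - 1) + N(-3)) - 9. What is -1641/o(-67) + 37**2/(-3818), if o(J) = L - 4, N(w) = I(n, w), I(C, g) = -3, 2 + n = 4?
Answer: 1041485/7636 ≈ 136.39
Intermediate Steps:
n = 2 (n = -2 + 4 = 2)
N(w) = -3
L = -8 (L = ((5 - 1) - 3) - 9 = (4 - 3) - 9 = 1 - 9 = -8)
o(J) = -12 (o(J) = -8 - 4 = -12)
-1641/o(-67) + 37**2/(-3818) = -1641/(-12) + 37**2/(-3818) = -1641*(-1/12) + 1369*(-1/3818) = 547/4 - 1369/3818 = 1041485/7636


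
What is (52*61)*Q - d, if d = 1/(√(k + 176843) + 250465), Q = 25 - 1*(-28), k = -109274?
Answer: 10546361961201631/62732648656 + √67569/62732648656 ≈ 1.6812e+5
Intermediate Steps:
Q = 53 (Q = 25 + 28 = 53)
d = 1/(250465 + √67569) (d = 1/(√(-109274 + 176843) + 250465) = 1/(√67569 + 250465) = 1/(250465 + √67569) ≈ 3.9884e-6)
(52*61)*Q - d = (52*61)*53 - (250465/62732648656 - √67569/62732648656) = 3172*53 + (-250465/62732648656 + √67569/62732648656) = 168116 + (-250465/62732648656 + √67569/62732648656) = 10546361961201631/62732648656 + √67569/62732648656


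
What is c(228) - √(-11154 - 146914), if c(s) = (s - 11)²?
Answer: 47089 - 2*I*√39517 ≈ 47089.0 - 397.58*I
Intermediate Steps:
c(s) = (-11 + s)²
c(228) - √(-11154 - 146914) = (-11 + 228)² - √(-11154 - 146914) = 217² - √(-158068) = 47089 - 2*I*√39517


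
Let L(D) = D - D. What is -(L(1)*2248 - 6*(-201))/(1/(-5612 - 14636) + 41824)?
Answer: -8139696/282284117 ≈ -0.028835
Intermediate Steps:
L(D) = 0
-(L(1)*2248 - 6*(-201))/(1/(-5612 - 14636) + 41824) = -(0*2248 - 6*(-201))/(1/(-5612 - 14636) + 41824) = -(0 + 1206)/(1/(-20248) + 41824) = -1206/(-1/20248 + 41824) = -1206/846852351/20248 = -1206*20248/846852351 = -1*8139696/282284117 = -8139696/282284117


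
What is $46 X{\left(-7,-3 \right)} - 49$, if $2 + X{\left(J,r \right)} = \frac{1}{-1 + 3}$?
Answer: $-118$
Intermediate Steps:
$X{\left(J,r \right)} = - \frac{3}{2}$ ($X{\left(J,r \right)} = -2 + \frac{1}{-1 + 3} = -2 + \frac{1}{2} = - \frac{3}{2}$)
$46 X{\left(-7,-3 \right)} - 49 = 46 \left(- \frac{3}{2}\right) - 49 = -69 - 49 = -118$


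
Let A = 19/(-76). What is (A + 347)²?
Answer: 1923769/16 ≈ 1.2024e+5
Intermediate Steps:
A = -¼ (A = 19*(-1/76) = -¼ ≈ -0.25000)
(A + 347)² = (-¼ + 347)² = (1387/4)² = 1923769/16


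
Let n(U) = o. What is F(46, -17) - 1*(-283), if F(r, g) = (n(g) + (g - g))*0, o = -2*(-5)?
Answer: 283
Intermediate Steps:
o = 10
n(U) = 10
F(r, g) = 0 (F(r, g) = (10 + (g - g))*0 = (10 + 0)*0 = 10*0 = 0)
F(46, -17) - 1*(-283) = 0 - 1*(-283) = 0 + 283 = 283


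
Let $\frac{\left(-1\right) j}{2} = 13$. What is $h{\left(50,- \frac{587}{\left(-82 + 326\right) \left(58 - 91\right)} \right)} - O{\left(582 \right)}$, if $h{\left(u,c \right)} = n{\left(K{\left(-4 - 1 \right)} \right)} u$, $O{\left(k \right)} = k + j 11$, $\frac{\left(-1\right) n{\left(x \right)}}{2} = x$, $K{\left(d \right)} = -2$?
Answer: $-96$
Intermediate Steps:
$n{\left(x \right)} = - 2 x$
$j = -26$ ($j = \left(-2\right) 13 = -26$)
$O{\left(k \right)} = -286 + k$ ($O{\left(k \right)} = k - 286 = -286 + k$)
$h{\left(u,c \right)} = 4 u$ ($h{\left(u,c \right)} = \left(-2\right) \left(-2\right) u = 4 u$)
$h{\left(50,- \frac{587}{\left(-82 + 326\right) \left(58 - 91\right)} \right)} - O{\left(582 \right)} = 4 \cdot 50 - \left(-286 + 582\right) = 200 - 296 = -96$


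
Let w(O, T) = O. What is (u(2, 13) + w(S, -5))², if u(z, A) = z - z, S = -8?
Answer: 64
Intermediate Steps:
u(z, A) = 0
(u(2, 13) + w(S, -5))² = (0 - 8)² = (-8)² = 64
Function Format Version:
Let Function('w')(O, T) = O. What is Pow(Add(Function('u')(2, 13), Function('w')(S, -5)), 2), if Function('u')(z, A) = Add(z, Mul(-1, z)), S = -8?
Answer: 64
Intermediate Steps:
Function('u')(z, A) = 0
Pow(Add(Function('u')(2, 13), Function('w')(S, -5)), 2) = Pow(Add(0, -8), 2) = Pow(-8, 2) = 64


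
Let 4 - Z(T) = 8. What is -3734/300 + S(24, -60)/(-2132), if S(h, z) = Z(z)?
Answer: -994961/79950 ≈ -12.445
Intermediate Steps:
Z(T) = -4 (Z(T) = 4 - 1*8 = 4 - 8 = -4)
S(h, z) = -4
-3734/300 + S(24, -60)/(-2132) = -3734/300 - 4/(-2132) = -3734*1/300 - 4*(-1/2132) = -1867/150 + 1/533 = -994961/79950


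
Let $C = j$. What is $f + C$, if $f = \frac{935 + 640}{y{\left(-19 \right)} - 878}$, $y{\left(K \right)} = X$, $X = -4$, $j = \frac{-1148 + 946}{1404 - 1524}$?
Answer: $- \frac{43}{420} \approx -0.10238$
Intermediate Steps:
$j = \frac{101}{60}$ ($j = - \frac{202}{-120} = \left(-202\right) \left(- \frac{1}{120}\right) = \frac{101}{60} \approx 1.6833$)
$y{\left(K \right)} = -4$
$C = \frac{101}{60} \approx 1.6833$
$f = - \frac{25}{14}$ ($f = \frac{935 + 640}{-4 - 878} = \frac{1575}{-882} = 1575 \left(- \frac{1}{882}\right) = - \frac{25}{14} \approx -1.7857$)
$f + C = - \frac{25}{14} + \frac{101}{60} = - \frac{43}{420}$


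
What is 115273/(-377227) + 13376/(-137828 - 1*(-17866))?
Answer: -9437083989/22626452687 ≈ -0.41708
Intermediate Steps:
115273/(-377227) + 13376/(-137828 - 1*(-17866)) = 115273*(-1/377227) + 13376/(-137828 + 17866) = -115273/377227 + 13376/(-119962) = -115273/377227 + 13376*(-1/119962) = -115273/377227 - 6688/59981 = -9437083989/22626452687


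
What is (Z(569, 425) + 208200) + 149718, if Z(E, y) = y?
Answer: 358343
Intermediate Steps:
(Z(569, 425) + 208200) + 149718 = (425 + 208200) + 149718 = 208625 + 149718 = 358343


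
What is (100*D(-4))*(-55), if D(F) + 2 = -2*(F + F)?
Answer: -77000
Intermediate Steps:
D(F) = -2 - 4*F (D(F) = -2 - 2*(F + F) = -2 - 4*F)
(100*D(-4))*(-55) = (100*(-2 - 4*(-4)))*(-55) = (100*(-2 + 16))*(-55) = (100*14)*(-55) = 1400*(-55) = -77000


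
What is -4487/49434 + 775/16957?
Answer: -174077/3862914 ≈ -0.045064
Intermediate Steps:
-4487/49434 + 775/16957 = -4487*1/49434 + 775*(1/16957) = -641/7062 + 25/547 = -174077/3862914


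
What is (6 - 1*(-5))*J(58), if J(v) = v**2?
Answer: 37004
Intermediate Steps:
(6 - 1*(-5))*J(58) = (6 - 1*(-5))*58**2 = (6 + 5)*3364 = 11*3364 = 37004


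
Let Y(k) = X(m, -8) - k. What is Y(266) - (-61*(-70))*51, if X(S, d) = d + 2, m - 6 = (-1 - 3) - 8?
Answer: -218042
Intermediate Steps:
m = -6 (m = 6 + ((-1 - 3) - 8) = 6 + (-4 - 8) = 6 - 12 = -6)
X(S, d) = 2 + d
Y(k) = -6 - k (Y(k) = (2 - 8) - k = -6 - k)
Y(266) - (-61*(-70))*51 = (-6 - 1*266) - (-61*(-70))*51 = (-6 - 266) - 4270*51 = -272 - 1*217770 = -272 - 217770 = -218042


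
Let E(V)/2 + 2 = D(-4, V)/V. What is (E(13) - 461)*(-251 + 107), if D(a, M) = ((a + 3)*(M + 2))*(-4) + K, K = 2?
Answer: 852624/13 ≈ 65587.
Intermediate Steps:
D(a, M) = 2 - 4*(2 + M)*(3 + a) (D(a, M) = ((a + 3)*(M + 2))*(-4) + 2 = ((3 + a)*(2 + M))*(-4) + 2 = ((2 + M)*(3 + a))*(-4) + 2 = -4*(2 + M)*(3 + a) + 2 = 2 - 4*(2 + M)*(3 + a))
E(V) = -4 + 2*(10 + 4*V)/V (E(V) = -4 + 2*((-22 - 12*V - 8*(-4) - 4*V*(-4))/V) = -4 + 2*((-22 - 12*V + 32 + 16*V)/V) = -4 + 2*((10 + 4*V)/V) = -4 + 2*(10 + 4*V)/V)
(E(13) - 461)*(-251 + 107) = ((4 + 20/13) - 461)*(-251 + 107) = ((4 + 20*(1/13)) - 461)*(-144) = ((4 + 20/13) - 461)*(-144) = (72/13 - 461)*(-144) = -5921/13*(-144) = 852624/13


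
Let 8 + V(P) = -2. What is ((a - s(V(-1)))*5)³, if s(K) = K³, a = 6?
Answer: 127263527000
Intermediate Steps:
V(P) = -10 (V(P) = -8 - 2 = -10)
((a - s(V(-1)))*5)³ = ((6 - 1*(-10)³)*5)³ = ((6 - 1*(-1000))*5)³ = ((6 + 1000)*5)³ = (1006*5)³ = 5030³ = 127263527000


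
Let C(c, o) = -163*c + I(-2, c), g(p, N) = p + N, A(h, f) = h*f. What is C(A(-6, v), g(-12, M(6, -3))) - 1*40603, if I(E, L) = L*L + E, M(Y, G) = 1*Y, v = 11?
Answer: -25491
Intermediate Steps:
A(h, f) = f*h
M(Y, G) = Y
I(E, L) = E + L**2 (I(E, L) = L**2 + E = E + L**2)
g(p, N) = N + p
C(c, o) = -2 + c**2 - 163*c (C(c, o) = -163*c + (-2 + c**2) = -2 + c**2 - 163*c)
C(A(-6, v), g(-12, M(6, -3))) - 1*40603 = (-2 + (11*(-6))**2 - 1793*(-6)) - 1*40603 = (-2 + (-66)**2 - 163*(-66)) - 40603 = (-2 + 4356 + 10758) - 40603 = 15112 - 40603 = -25491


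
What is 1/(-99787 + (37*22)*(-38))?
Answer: -1/130719 ≈ -7.6500e-6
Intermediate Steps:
1/(-99787 + (37*22)*(-38)) = 1/(-99787 + 814*(-38)) = 1/(-99787 - 30932) = 1/(-130719) = -1/130719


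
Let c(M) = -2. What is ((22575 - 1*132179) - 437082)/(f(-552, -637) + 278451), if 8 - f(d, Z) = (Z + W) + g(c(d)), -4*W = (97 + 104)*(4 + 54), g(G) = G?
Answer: -156196/80575 ≈ -1.9385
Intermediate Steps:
W = -5829/2 (W = -(97 + 104)*(4 + 54)/4 = -201*58/4 = -1/4*11658 = -5829/2 ≈ -2914.5)
f(d, Z) = 5849/2 - Z (f(d, Z) = 8 - ((Z - 5829/2) - 2) = 8 - ((-5829/2 + Z) - 2) = 8 - (-5833/2 + Z) = 8 + (5833/2 - Z) = 5849/2 - Z)
((22575 - 1*132179) - 437082)/(f(-552, -637) + 278451) = ((22575 - 1*132179) - 437082)/((5849/2 - 1*(-637)) + 278451) = ((22575 - 132179) - 437082)/((5849/2 + 637) + 278451) = (-109604 - 437082)/(7123/2 + 278451) = -546686/564025/2 = -546686*2/564025 = -156196/80575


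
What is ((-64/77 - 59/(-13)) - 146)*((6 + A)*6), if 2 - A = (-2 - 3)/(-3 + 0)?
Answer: -5412530/1001 ≈ -5407.1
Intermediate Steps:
A = ⅓ (A = 2 - (-2 - 3)/(-3 + 0) = 2 - (-5)/(-3) = 2 - (-5)*(-1)/3 = 2 - 1*5/3 = 2 - 5/3 = ⅓ ≈ 0.33333)
((-64/77 - 59/(-13)) - 146)*((6 + A)*6) = ((-64/77 - 59/(-13)) - 146)*((6 + ⅓)*6) = ((-64*1/77 - 59*(-1/13)) - 146)*((19/3)*6) = ((-64/77 + 59/13) - 146)*38 = (3711/1001 - 146)*38 = -142435/1001*38 = -5412530/1001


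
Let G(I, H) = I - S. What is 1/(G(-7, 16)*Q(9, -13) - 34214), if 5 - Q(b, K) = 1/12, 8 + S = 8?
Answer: -12/410981 ≈ -2.9198e-5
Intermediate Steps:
S = 0 (S = -8 + 8 = 0)
Q(b, K) = 59/12 (Q(b, K) = 5 - 1/12 = 59/12)
G(I, H) = I (G(I, H) = I - 1*0 = I + 0 = I)
1/(G(-7, 16)*Q(9, -13) - 34214) = 1/(-7*59/12 - 34214) = 1/(-413/12 - 34214) = 1/(-410981/12) = -12/410981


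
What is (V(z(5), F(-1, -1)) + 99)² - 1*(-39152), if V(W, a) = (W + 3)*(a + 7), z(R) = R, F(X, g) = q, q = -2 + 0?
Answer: 58473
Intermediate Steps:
q = -2
F(X, g) = -2
V(W, a) = (3 + W)*(7 + a)
(V(z(5), F(-1, -1)) + 99)² - 1*(-39152) = ((21 + 3*(-2) + 7*5 + 5*(-2)) + 99)² - 1*(-39152) = ((21 - 6 + 35 - 10) + 99)² + 39152 = (40 + 99)² + 39152 = 139² + 39152 = 19321 + 39152 = 58473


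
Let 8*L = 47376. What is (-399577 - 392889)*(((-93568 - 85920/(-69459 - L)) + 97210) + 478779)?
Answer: -9606131085379862/25127 ≈ -3.8230e+11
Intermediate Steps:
L = 5922 (L = (⅛)*47376 = 5922)
(-399577 - 392889)*(((-93568 - 85920/(-69459 - L)) + 97210) + 478779) = (-399577 - 392889)*(((-93568 - 85920/(-69459 - 1*5922)) + 97210) + 478779) = -792466*(((-93568 - 85920/(-69459 - 5922)) + 97210) + 478779) = -792466*(((-93568 - 85920/(-75381)) + 97210) + 478779) = -792466*(((-93568 - 85920*(-1/75381)) + 97210) + 478779) = -792466*(((-93568 + 28640/25127) + 97210) + 478779) = -792466*((-2351054496/25127 + 97210) + 478779) = -792466*(91541174/25127 + 478779) = -792466*12121821107/25127 = -9606131085379862/25127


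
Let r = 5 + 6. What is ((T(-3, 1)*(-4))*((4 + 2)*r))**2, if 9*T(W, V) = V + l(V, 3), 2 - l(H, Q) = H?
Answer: 30976/9 ≈ 3441.8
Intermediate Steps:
l(H, Q) = 2 - H
T(W, V) = 2/9 (T(W, V) = (V + (2 - V))/9 = (1/9)*2 = 2/9)
r = 11
((T(-3, 1)*(-4))*((4 + 2)*r))**2 = (((2/9)*(-4))*((4 + 2)*11))**2 = (-16*11/3)**2 = (-8/9*66)**2 = (-176/3)**2 = 30976/9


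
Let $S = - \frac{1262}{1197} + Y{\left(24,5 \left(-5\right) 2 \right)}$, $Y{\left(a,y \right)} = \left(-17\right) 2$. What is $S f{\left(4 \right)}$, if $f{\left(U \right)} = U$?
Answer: $- \frac{167840}{1197} \approx -140.22$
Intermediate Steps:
$Y{\left(a,y \right)} = -34$
$S = - \frac{41960}{1197}$ ($S = - \frac{1262}{1197} - 34 = - \frac{41960}{1197} \approx -35.054$)
$S f{\left(4 \right)} = \left(- \frac{41960}{1197}\right) 4 = - \frac{167840}{1197}$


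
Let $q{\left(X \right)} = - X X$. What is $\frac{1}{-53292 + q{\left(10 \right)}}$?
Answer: $- \frac{1}{53392} \approx -1.8729 \cdot 10^{-5}$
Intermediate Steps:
$q{\left(X \right)} = - X^{2}$
$\frac{1}{-53292 + q{\left(10 \right)}} = \frac{1}{-53292 - 10^{2}} = \frac{1}{-53292 - 100} = \frac{1}{-53392} = - \frac{1}{53392}$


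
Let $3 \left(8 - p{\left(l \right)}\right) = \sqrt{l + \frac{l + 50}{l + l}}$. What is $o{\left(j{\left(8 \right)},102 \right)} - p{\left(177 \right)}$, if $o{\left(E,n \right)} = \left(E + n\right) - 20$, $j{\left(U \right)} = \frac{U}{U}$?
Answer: $75 + \frac{\sqrt{22261290}}{1062} \approx 79.443$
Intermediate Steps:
$j{\left(U \right)} = 1$
$p{\left(l \right)} = 8 - \frac{\sqrt{l + \frac{50 + l}{2 l}}}{3}$ ($p{\left(l \right)} = 8 - \frac{\sqrt{l + \frac{l + 50}{l + l}}}{3} = 8 - \frac{\sqrt{l + \frac{50 + l}{2 l}}}{3}$)
$o{\left(E,n \right)} = -20 + E + n$
$o{\left(j{\left(8 \right)},102 \right)} - p{\left(177 \right)} = \left(-20 + 1 + 102\right) - \left(8 - \frac{\sqrt{2 + 4 \cdot 177 + \frac{100}{177}}}{6}\right) = 83 - \left(8 - \frac{\sqrt{2 + 708 + 100 \cdot \frac{1}{177}}}{6}\right) = 83 - \left(8 - \frac{\sqrt{2 + 708 + \frac{100}{177}}}{6}\right) = 83 - \left(8 - \frac{\sqrt{\frac{125770}{177}}}{6}\right) = 83 - \left(8 - \frac{\frac{1}{177} \sqrt{22261290}}{6}\right) = 83 - \left(8 - \frac{\sqrt{22261290}}{1062}\right) = 75 + \frac{\sqrt{22261290}}{1062}$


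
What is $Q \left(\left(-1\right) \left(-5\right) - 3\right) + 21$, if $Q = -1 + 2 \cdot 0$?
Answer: $19$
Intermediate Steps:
$Q = -1$ ($Q = -1 + 0 = -1$)
$Q \left(\left(-1\right) \left(-5\right) - 3\right) + 21 = - (\left(-1\right) \left(-5\right) - 3) + 21 = - (5 - 3) + 21 = \left(-1\right) 2 + 21 = -2 + 21 = 19$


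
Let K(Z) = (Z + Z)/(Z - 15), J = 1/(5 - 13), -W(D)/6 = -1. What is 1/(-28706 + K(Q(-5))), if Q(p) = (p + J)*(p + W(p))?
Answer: -161/4621584 ≈ -3.4837e-5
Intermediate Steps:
W(D) = 6 (W(D) = -6*(-1) = 6)
J = -⅛ (J = 1/(-8) = -⅛ ≈ -0.12500)
Q(p) = (6 + p)*(-⅛ + p) (Q(p) = (p - ⅛)*(p + 6) = (-⅛ + p)*(6 + p) = (6 + p)*(-⅛ + p))
K(Z) = 2*Z/(-15 + Z) (K(Z) = (2*Z)/(-15 + Z) = 2*Z/(-15 + Z))
1/(-28706 + K(Q(-5))) = 1/(-28706 + 2*(-¾ + (-5)² + (47/8)*(-5))/(-15 + (-¾ + (-5)² + (47/8)*(-5)))) = 1/(-28706 + 2*(-¾ + 25 - 235/8)/(-15 + (-¾ + 25 - 235/8))) = 1/(-28706 + 2*(-41/8)/(-15 - 41/8)) = 1/(-28706 + 2*(-41/8)/(-161/8)) = 1/(-28706 + 2*(-41/8)*(-8/161)) = 1/(-28706 + 82/161) = 1/(-4621584/161) = -161/4621584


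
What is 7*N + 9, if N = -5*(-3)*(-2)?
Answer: -201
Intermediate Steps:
N = -30 (N = 15*(-2) = -30)
7*N + 9 = 7*(-30) + 9 = -210 + 9 = -201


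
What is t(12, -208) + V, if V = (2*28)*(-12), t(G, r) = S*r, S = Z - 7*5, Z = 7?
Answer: 5152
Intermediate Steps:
S = -28 (S = 7 - 7*5 = 7 - 35 = -28)
t(G, r) = -28*r
V = -672 (V = 56*(-12) = -672)
t(12, -208) + V = -28*(-208) - 672 = 5824 - 672 = 5152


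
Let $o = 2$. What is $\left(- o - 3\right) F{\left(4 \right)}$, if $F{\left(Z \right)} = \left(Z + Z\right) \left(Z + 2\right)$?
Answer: $-240$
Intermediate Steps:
$F{\left(Z \right)} = 2 Z \left(2 + Z\right)$
$\left(- o - 3\right) F{\left(4 \right)} = \left(\left(-1\right) 2 - 3\right) 2 \cdot 4 \left(2 + 4\right) = \left(-2 - 3\right) 2 \cdot 4 \cdot 6 = \left(-5\right) 48 = -240$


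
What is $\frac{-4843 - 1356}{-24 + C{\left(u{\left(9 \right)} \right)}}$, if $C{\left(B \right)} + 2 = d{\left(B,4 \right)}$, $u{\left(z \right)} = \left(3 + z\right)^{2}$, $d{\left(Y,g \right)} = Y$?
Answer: $- \frac{6199}{118} \approx -52.534$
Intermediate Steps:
$C{\left(B \right)} = -2 + B$
$\frac{-4843 - 1356}{-24 + C{\left(u{\left(9 \right)} \right)}} = \frac{-4843 - 1356}{-24 - \left(2 - \left(3 + 9\right)^{2}\right)} = - \frac{6199}{-24 - \left(2 - 12^{2}\right)} = - \frac{6199}{-24 + \left(-2 + 144\right)} = - \frac{6199}{-24 + 142} = - \frac{6199}{118}$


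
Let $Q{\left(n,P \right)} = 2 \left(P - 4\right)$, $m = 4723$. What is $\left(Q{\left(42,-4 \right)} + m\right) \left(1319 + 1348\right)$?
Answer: $12553569$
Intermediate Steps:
$Q{\left(n,P \right)} = -8 + 2 P$ ($Q{\left(n,P \right)} = 2 \left(-4 + P\right) = -8 + 2 P$)
$\left(Q{\left(42,-4 \right)} + m\right) \left(1319 + 1348\right) = \left(\left(-8 + 2 \left(-4\right)\right) + 4723\right) \left(1319 + 1348\right) = \left(\left(-8 - 8\right) + 4723\right) 2667 = \left(-16 + 4723\right) 2667 = 4707 \cdot 2667 = 12553569$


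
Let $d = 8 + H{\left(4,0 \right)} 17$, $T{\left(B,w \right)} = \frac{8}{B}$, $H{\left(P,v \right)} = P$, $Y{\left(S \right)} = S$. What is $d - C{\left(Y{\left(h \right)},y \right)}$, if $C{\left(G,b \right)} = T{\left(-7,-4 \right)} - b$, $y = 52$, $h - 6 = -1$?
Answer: $\frac{904}{7} \approx 129.14$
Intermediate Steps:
$h = 5$ ($h = 6 - 1 = 5$)
$C{\left(G,b \right)} = - \frac{8}{7} - b$ ($C{\left(G,b \right)} = \frac{8}{-7} - b = 8 \left(- \frac{1}{7}\right) - b = - \frac{8}{7} - b$)
$d = 76$ ($d = 8 + 4 \cdot 17 = 8 + 68 = 76$)
$d - C{\left(Y{\left(h \right)},y \right)} = 76 - \left(- \frac{8}{7} - 52\right) = 76 - - \frac{372}{7} = 76 + \frac{372}{7} = \frac{904}{7}$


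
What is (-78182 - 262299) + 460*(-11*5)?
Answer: -365781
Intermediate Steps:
(-78182 - 262299) + 460*(-11*5) = -340481 + 460*(-55) = -340481 - 25300 = -365781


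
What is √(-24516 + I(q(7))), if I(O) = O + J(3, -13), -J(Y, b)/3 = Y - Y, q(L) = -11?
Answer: I*√24527 ≈ 156.61*I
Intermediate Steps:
J(Y, b) = 0 (J(Y, b) = -3*(Y - Y) = -3*0 = 0)
I(O) = O (I(O) = O + 0 = O)
√(-24516 + I(q(7))) = √(-24516 - 11) = √(-24527) = I*√24527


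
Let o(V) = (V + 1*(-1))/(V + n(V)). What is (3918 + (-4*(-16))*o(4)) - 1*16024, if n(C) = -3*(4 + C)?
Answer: -60578/5 ≈ -12116.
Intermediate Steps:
n(C) = -12 - 3*C
o(V) = (-1 + V)/(-12 - 2*V) (o(V) = (V + 1*(-1))/(V + (-12 - 3*V)) = (V - 1)/(-12 - 2*V) = (-1 + V)/(-12 - 2*V))
(3918 + (-4*(-16))*o(4)) - 1*16024 = (3918 + (-4*(-16))*((1 - 1*4)/(2*(6 + 4)))) - 1*16024 = (3918 + 64*((½)*(1 - 4)/10)) - 16024 = (3918 + 64*((½)*(⅒)*(-3))) - 16024 = (3918 + 64*(-3/20)) - 16024 = (3918 - 48/5) - 16024 = 19542/5 - 16024 = -60578/5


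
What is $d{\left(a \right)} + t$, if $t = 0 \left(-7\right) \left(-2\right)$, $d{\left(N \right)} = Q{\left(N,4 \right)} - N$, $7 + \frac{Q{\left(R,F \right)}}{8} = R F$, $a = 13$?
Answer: $347$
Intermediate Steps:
$Q{\left(R,F \right)} = -56 + 8 F R$ ($Q{\left(R,F \right)} = -56 + 8 R F = -56 + 8 F R$)
$d{\left(N \right)} = -56 + 31 N$ ($d{\left(N \right)} = \left(-56 + 8 \cdot 4 N\right) - N = \left(-56 + 32 N\right) - N = -56 + 31 N$)
$t = 0$ ($t = 0 \left(-2\right) = 0$)
$d{\left(a \right)} + t = \left(-56 + 31 \cdot 13\right) + 0 = \left(-56 + 403\right) + 0 = 347 + 0 = 347$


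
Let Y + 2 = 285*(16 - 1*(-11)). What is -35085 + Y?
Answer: -27392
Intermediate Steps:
Y = 7693 (Y = -2 + 285*(16 - 1*(-11)) = -2 + 285*(16 + 11) = -2 + 285*27 = -2 + 7695 = 7693)
-35085 + Y = -35085 + 7693 = -27392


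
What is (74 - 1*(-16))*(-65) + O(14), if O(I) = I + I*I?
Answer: -5640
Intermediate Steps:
O(I) = I + I²
(74 - 1*(-16))*(-65) + O(14) = (74 - 1*(-16))*(-65) + 14*(1 + 14) = (74 + 16)*(-65) + 14*15 = 90*(-65) + 210 = -5850 + 210 = -5640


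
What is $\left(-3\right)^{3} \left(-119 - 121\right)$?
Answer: $6480$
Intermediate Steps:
$\left(-3\right)^{3} \left(-119 - 121\right) = - 27 \left(-119 - 121\right) = \left(-27\right) \left(-240\right) = 6480$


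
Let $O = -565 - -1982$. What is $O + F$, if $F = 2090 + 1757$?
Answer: $5264$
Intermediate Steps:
$O = 1417$ ($O = -565 + 1982 = 1417$)
$F = 3847$
$O + F = 1417 + 3847 = 5264$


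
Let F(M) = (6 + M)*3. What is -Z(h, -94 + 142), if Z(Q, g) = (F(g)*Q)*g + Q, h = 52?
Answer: -404404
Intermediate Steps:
F(M) = 18 + 3*M
Z(Q, g) = Q + Q*g*(18 + 3*g) (Z(Q, g) = ((18 + 3*g)*Q)*g + Q = (Q*(18 + 3*g))*g + Q = Q*g*(18 + 3*g) + Q = Q + Q*g*(18 + 3*g))
-Z(h, -94 + 142) = -52*(1 + 3*(-94 + 142)*(6 + (-94 + 142))) = -52*(1 + 3*48*(6 + 48)) = -52*(1 + 3*48*54) = -52*(1 + 7776) = -52*7777 = -1*404404 = -404404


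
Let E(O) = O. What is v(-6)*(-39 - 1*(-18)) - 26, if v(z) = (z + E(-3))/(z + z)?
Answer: -167/4 ≈ -41.750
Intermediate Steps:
v(z) = (-3 + z)/(2*z) (v(z) = (z - 3)/(z + z) = (-3 + z)/((2*z)) = (-3 + z)*(1/(2*z)) = (-3 + z)/(2*z))
v(-6)*(-39 - 1*(-18)) - 26 = ((½)*(-3 - 6)/(-6))*(-39 - 1*(-18)) - 26 = ((½)*(-⅙)*(-9))*(-39 + 18) - 26 = (¾)*(-21) - 26 = -63/4 - 26 = -167/4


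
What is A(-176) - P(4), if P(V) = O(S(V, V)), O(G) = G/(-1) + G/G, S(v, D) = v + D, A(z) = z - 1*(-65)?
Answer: -104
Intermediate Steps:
A(z) = 65 + z (A(z) = z + 65 = 65 + z)
S(v, D) = D + v
O(G) = 1 - G (O(G) = G*(-1) + 1 = -G + 1 = 1 - G)
P(V) = 1 - 2*V (P(V) = 1 - (V + V) = 1 - 2*V)
A(-176) - P(4) = (65 - 176) - (1 - 2*4) = -111 - (1 - 8) = -111 - 1*(-7) = -111 + 7 = -104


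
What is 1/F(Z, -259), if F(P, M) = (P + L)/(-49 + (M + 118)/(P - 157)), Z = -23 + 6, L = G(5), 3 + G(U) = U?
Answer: 559/174 ≈ 3.2126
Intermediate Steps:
G(U) = -3 + U
L = 2 (L = -3 + 5 = 2)
Z = -17
F(P, M) = (2 + P)/(-49 + (118 + M)/(-157 + P)) (F(P, M) = (P + 2)/(-49 + (M + 118)/(P - 157)) = (2 + P)/(-49 + (118 + M)/(-157 + P)))
1/F(Z, -259) = 1/((-314 + (-17)² - 155*(-17))/(7811 - 259 - 49*(-17))) = 1/((-314 + 289 + 2635)/(7811 - 259 + 833)) = 1/(2610/8385) = 1/((1/8385)*2610) = 1/(174/559) = 559/174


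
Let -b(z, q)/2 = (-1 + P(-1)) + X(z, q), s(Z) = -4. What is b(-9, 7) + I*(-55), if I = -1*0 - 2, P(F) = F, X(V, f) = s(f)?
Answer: 122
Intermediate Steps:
X(V, f) = -4
I = -2 (I = 0 - 2 = -2)
b(z, q) = 12 (b(z, q) = -2*((-1 - 1) - 4) = -2*(-2 - 4) = -2*(-6) = 12)
b(-9, 7) + I*(-55) = 12 - 2*(-55) = 12 + 110 = 122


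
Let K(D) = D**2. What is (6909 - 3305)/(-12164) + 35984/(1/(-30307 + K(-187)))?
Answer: 510150276827/3041 ≈ 1.6776e+8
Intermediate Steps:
(6909 - 3305)/(-12164) + 35984/(1/(-30307 + K(-187))) = (6909 - 3305)/(-12164) + 35984/(1/(-30307 + (-187)**2)) = 3604*(-1/12164) + 35984/(1/(-30307 + 34969)) = -901/3041 + 35984/(1/4662) = -901/3041 + 35984*4662 = -901/3041 + 167757408 = 510150276827/3041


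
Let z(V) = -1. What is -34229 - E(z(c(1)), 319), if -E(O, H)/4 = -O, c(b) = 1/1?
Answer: -34225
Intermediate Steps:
c(b) = 1
E(O, H) = 4*O (E(O, H) = -(-4)*O = 4*O)
-34229 - E(z(c(1)), 319) = -34229 - 4*(-1) = -34229 - 1*(-4) = -34229 + 4 = -34225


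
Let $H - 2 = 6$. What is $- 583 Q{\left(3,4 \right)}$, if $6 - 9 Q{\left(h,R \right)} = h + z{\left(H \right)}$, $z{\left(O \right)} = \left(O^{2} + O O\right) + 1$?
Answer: $8162$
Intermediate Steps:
$H = 8$ ($H = 2 + 6 = 8$)
$z{\left(O \right)} = 1 + 2 O^{2}$ ($z{\left(O \right)} = \left(O^{2} + O^{2}\right) + 1 = 2 O^{2} + 1 = 1 + 2 O^{2}$)
$Q{\left(h,R \right)} = - \frac{41}{3} - \frac{h}{9}$ ($Q{\left(h,R \right)} = \frac{2}{3} - \frac{h + \left(1 + 2 \cdot 8^{2}\right)}{9} = \frac{2}{3} - \frac{h + \left(1 + 2 \cdot 64\right)}{9} = \frac{2}{3} - \frac{h + \left(1 + 128\right)}{9} = \frac{2}{3} - \frac{h + 129}{9} = \frac{2}{3} - \frac{129 + h}{9} = \frac{2}{3} - \left(\frac{43}{3} + \frac{h}{9}\right) = - \frac{41}{3} - \frac{h}{9}$)
$- 583 Q{\left(3,4 \right)} = - 583 \left(- \frac{41}{3} - \frac{1}{3}\right) = \left(-583\right) \left(-14\right) = 8162$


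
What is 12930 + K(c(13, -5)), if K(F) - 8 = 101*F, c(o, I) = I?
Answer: 12433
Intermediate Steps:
K(F) = 8 + 101*F
12930 + K(c(13, -5)) = 12930 + (8 + 101*(-5)) = 12930 + (8 - 505) = 12930 - 497 = 12433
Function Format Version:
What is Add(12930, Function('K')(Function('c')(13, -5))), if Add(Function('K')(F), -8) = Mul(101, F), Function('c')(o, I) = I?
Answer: 12433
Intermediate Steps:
Function('K')(F) = Add(8, Mul(101, F))
Add(12930, Function('K')(Function('c')(13, -5))) = Add(12930, Add(8, Mul(101, -5))) = Add(12930, Add(8, -505)) = Add(12930, -497) = 12433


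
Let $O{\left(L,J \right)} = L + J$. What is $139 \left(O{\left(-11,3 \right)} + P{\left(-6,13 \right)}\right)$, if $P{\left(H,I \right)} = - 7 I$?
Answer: $-13761$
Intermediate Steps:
$O{\left(L,J \right)} = J + L$
$139 \left(O{\left(-11,3 \right)} + P{\left(-6,13 \right)}\right) = 139 \left(\left(3 - 11\right) - 91\right) = 139 \left(-8 - 91\right) = 139 \left(-99\right) = -13761$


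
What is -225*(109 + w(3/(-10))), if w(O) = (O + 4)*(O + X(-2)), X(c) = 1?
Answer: -100431/4 ≈ -25108.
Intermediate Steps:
w(O) = (1 + O)*(4 + O) (w(O) = (O + 4)*(O + 1) = (4 + O)*(1 + O) = (1 + O)*(4 + O))
-225*(109 + w(3/(-10))) = -225*(109 + (4 + (3/(-10))**2 + 5*(3/(-10)))) = -225*(109 + (4 + (3*(-1/10))**2 + 5*(3*(-1/10)))) = -225*(109 + (4 + (-3/10)**2 + 5*(-3/10))) = -225*(109 + (4 + 9/100 - 3/2)) = -225*(109 + 259/100) = -225*11159/100 = -100431/4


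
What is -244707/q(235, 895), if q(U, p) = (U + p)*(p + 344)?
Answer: -81569/466690 ≈ -0.17478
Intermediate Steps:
q(U, p) = (344 + p)*(U + p) (q(U, p) = (U + p)*(344 + p) = (344 + p)*(U + p))
-244707/q(235, 895) = -244707/(895**2 + 344*235 + 344*895 + 235*895) = -244707/(801025 + 80840 + 307880 + 210325) = -244707/1400070 = -244707*1/1400070 = -81569/466690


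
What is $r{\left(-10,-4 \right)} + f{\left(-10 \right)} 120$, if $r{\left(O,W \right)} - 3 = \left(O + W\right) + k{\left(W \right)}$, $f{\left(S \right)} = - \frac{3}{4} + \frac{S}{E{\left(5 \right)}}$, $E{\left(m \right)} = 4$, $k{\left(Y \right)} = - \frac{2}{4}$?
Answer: $- \frac{803}{2} \approx -401.5$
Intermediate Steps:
$k{\left(Y \right)} = - \frac{1}{2}$ ($k{\left(Y \right)} = \left(-2\right) \frac{1}{4} = - \frac{1}{2}$)
$f{\left(S \right)} = - \frac{3}{4} + \frac{S}{4}$
$r{\left(O,W \right)} = \frac{5}{2} + O + W$ ($r{\left(O,W \right)} = 3 - \left(\frac{1}{2} - O - W\right) = 3 + \left(- \frac{1}{2} + O + W\right) = \frac{5}{2} + O + W$)
$r{\left(-10,-4 \right)} + f{\left(-10 \right)} 120 = \left(\frac{5}{2} - 10 - 4\right) + \left(- \frac{3}{4} + \frac{1}{4} \left(-10\right)\right) 120 = - \frac{23}{2} + \left(- \frac{3}{4} - \frac{5}{2}\right) 120 = - \frac{23}{2} - 390 = - \frac{803}{2}$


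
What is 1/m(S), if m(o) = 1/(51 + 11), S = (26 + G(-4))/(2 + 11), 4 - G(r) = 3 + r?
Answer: 62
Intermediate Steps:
G(r) = 1 - r (G(r) = 4 - (3 + r) = 4 + (-3 - r) = 1 - r)
S = 31/13 (S = (26 + (1 - 1*(-4)))/(2 + 11) = (26 + (1 + 4))/13 = (26 + 5)*(1/13) = 31*(1/13) = 31/13 ≈ 2.3846)
m(o) = 1/62
1/m(S) = 1/(1/62) = 62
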